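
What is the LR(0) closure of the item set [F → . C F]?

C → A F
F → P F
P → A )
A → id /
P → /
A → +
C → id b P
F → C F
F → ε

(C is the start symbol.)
{ [A → . +], [A → . id /], [C → . A F], [C → . id b P], [F → . C F] }

Start with: [F → . C F]
  [F → . C F] has the dot before C: add [C → . A F], [C → . id b P]
  [C → . A F] has the dot before A: add [A → . id /], [A → . +]
No further items can be added.

CLOSURE = { [A → . +], [A → . id /], [C → . A F], [C → . id b P], [F → . C F] }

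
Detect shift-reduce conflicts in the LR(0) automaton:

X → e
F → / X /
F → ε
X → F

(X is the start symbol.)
A shift-reduce conflict occurs when an LR(0) state has both:
  - a complete (reduce) item [A → α .] (dot at the end), and
  - a shift item [B → β . c γ] (dot before a terminal).

Augment with X' → X and build the canonical LR(0) collection (I0 = CLOSURE({[X' → . X]}), then GOTO on every symbol after a dot until no new states appear). It has 7 states:
  I0: { [F → . / X /], [F → .], [X → . F], [X → . e], [X' → . X] }  — shift, reduce
  I1: { [F → . / X /], [F → .], [F → / . X /], [X → . F], [X → . e] }  — shift, reduce
  I2: { [X → F .] }  — reduce
  I3: { [X' → X .] }  — accept
  I4: { [X → e .] }  — reduce
  I5: { [F → / X . /] }  — shift
  I6: { [F → / X / .] }  — reduce

I0 contains reduce item [F → .] and shift items [F → . / X /], [X → . e] — shift-reduce conflict.
I1 contains reduce item [F → .] and shift items [F → . / X /], [X → . e] — shift-reduce conflict.

Answer: Yes — I0: [F → .] vs [F → . / X /]; I1: [F → .] vs [F → . / X /]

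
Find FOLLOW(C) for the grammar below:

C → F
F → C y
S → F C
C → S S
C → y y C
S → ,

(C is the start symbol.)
C is the start symbol, so $ ∈ FOLLOW(C).
In F → C y: C is followed by y, add FIRST(y) \ {ε} = { 'y' }
In S → F C: C is at the end, add FOLLOW(S)
In C → y y C: C is at the end; this adds FOLLOW(C) to itself — nothing new

The FOLLOW sets referred to above (computed the same way, to a fixed point):
  FOLLOW(S) = { $, ',', 'y' }

Taking the union: FOLLOW(C) = { $, ',', 'y' }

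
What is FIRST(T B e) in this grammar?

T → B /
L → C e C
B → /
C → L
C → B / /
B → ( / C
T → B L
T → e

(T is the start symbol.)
FIRST sets of the non-terminals involved (from the grammar, by fixed-point iteration):
  FIRST(T) = { '(', '/', 'e' }

To compute FIRST(T B e), process the symbols left to right:
Symbol T is a non-terminal. Add FIRST(T) \ {ε} = { '(', '/', 'e' }
T is not nullable (ε ∉ FIRST(T)), so stop here.
FIRST(T B e) = { '(', '/', 'e' }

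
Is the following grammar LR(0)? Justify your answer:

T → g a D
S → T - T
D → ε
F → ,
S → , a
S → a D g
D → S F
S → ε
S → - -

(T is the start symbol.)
Augment with T' → T and build the canonical LR(0) collection (I0 = CLOSURE({[T' → . T]}), then GOTO on every symbol after a dot until no new states appear). It has 18 states:
  I0: { [T → . g a D], [T' → . T] }  — shift
  I1: { [T' → T .] }  — accept
  I2: { [T → g . a D] }  — shift
  I3: { [D → . S F], [D → .], [S → . , a], [S → . - -], [S → . T - T], [S → . a D g], [S → .], [T → . g a D], [T → g a . D] }  — shift, 2 reduces
  I4: { [S → , . a] }  — shift
  I5: { [S → - . -] }  — shift
  I6: { [T → g a D .] }  — reduce
  I7: { [D → S . F], [F → . ,] }  — shift
  I8: { [S → T . - T] }  — shift
  I9: { [D → . S F], [D → .], [S → . , a], [S → . - -], [S → . T - T], [S → . a D g], [S → .], [S → a . D g], [T → . g a D] }  — shift, 2 reduces
  I10: { [S → a D . g] }  — shift
  I11: { [S → a D g .] }  — reduce
  I12: { [S → T - . T], [T → . g a D] }  — shift
  I13: { [S → T - T .] }  — reduce
  I14: { [F → , .] }  — reduce
  I15: { [D → S F .] }  — reduce
  I16: { [S → - - .] }  — reduce
  I17: { [S → , a .] }  — reduce

Conflict in state I3:
  Shift-reduce conflict between [D → .] and [S → . , a]
So the grammar is NOT LR(0).

Answer: No. Shift-reduce conflict between [D → .] and [S → . , a]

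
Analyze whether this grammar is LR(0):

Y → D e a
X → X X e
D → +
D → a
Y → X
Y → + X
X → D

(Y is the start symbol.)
No. Shift-reduce conflict between [D → + .] and [D → . +]

Augment with Y' → Y and build the canonical LR(0) collection (I0 = CLOSURE({[Y' → . Y]}), then GOTO on every symbol after a dot until no new states appear). It has 13 states:
  I0: { [D → . +], [D → . a], [X → . D], [X → . X X e], [Y → . + X], [Y → . D e a], [Y → . X], [Y' → . Y] }  — shift
  I1: { [D → + .], [D → . +], [D → . a], [X → . D], [X → . X X e], [Y → + . X] }  — shift, reduce
  I2: { [X → D .], [Y → D . e a] }  — shift, reduce
  I3: { [D → . +], [D → . a], [X → . D], [X → . X X e], [X → X . X e], [Y → X .] }  — shift, reduce
  I4: { [Y' → Y .] }  — accept
  I5: { [D → a .] }  — reduce
  I6: { [D → + .] }  — reduce
  I7: { [X → D .] }  — reduce
  I8: { [D → . +], [D → . a], [X → . D], [X → . X X e], [X → X . X e], [X → X X . e] }  — shift
  I9: { [X → X X e .] }  — reduce
  I10: { [Y → D e . a] }  — shift
  I11: { [Y → D e a .] }  — reduce
  I12: { [D → . +], [D → . a], [X → . D], [X → . X X e], [X → X . X e], [Y → + X .] }  — shift, reduce

Conflict in state I1:
  Shift-reduce conflict between [D → + .] and [D → . +]
So the grammar is NOT LR(0).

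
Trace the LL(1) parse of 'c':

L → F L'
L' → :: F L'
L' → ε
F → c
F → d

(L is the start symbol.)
Stack is shown with the top on the left.

Stack   Input  Action
---------------------
L $     c $    output L → F L'
F L' $  c $    output F → c
c L' $  c $    match 'c'
L' $    $      output L' → ε
$       $      accept

The string is accepted.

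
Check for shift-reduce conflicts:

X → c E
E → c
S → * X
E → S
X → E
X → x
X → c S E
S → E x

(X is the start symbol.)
A shift-reduce conflict occurs when an LR(0) state has both:
  - a complete (reduce) item [A → α .] (dot at the end), and
  - a shift item [B → β . c γ] (dot before a terminal).

Augment with X' → X and build the canonical LR(0) collection (I0 = CLOSURE({[X' → . X]}), then GOTO on every symbol after a dot until no new states appear). It has 13 states:
  I0: { [E → . S], [E → . c], [S → . * X], [S → . E x], [X → . E], [X → . c E], [X → . c S E], [X → . x], [X' → . X] }  — shift
  I1: { [E → . S], [E → . c], [S → * . X], [S → . * X], [S → . E x], [X → . E], [X → . c E], [X → . c S E], [X → . x] }  — shift
  I2: { [S → E . x], [X → E .] }  — shift, reduce
  I3: { [E → S .] }  — reduce
  I4: { [X' → X .] }  — accept
  I5: { [E → . S], [E → . c], [E → c .], [S → . * X], [S → . E x], [X → c . E], [X → c . S E] }  — shift, reduce
  I6: { [X → x .] }  — reduce
  I7: { [S → E . x], [X → c E .] }  — shift, reduce
  I8: { [E → . S], [E → . c], [E → S .], [S → . * X], [S → . E x], [X → c S . E] }  — shift, reduce
  I9: { [E → c .] }  — reduce
  I10: { [S → E . x], [X → c S E .] }  — shift, reduce
  I11: { [S → E x .] }  — reduce
  I12: { [S → * X .] }  — reduce

I2 contains reduce item [X → E .] and shift item [S → E . x] — shift-reduce conflict.
I5 contains reduce item [E → c .] and shift items [E → . c], [S → . * X] — shift-reduce conflict.
I7 contains reduce item [X → c E .] and shift item [S → E . x] — shift-reduce conflict.
I8 contains reduce item [E → S .] and shift items [E → . c], [S → . * X] — shift-reduce conflict.
I10 contains reduce item [X → c S E .] and shift item [S → E . x] — shift-reduce conflict.

Answer: Yes — I2: [X → E .] vs [S → E . x]; I5: [E → c .] vs [E → . c]; I7: [X → c E .] vs [S → E . x]; I8: [E → S .] vs [E → . c]; I10: [X → c S E .] vs [S → E . x]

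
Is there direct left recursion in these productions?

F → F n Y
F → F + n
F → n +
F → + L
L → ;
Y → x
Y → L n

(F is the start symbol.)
Direct left recursion occurs when N → N α for some non-terminal N (the right-hand side begins with the left-hand side itself).

F → F n Y: LEFT RECURSIVE (starts with F)
F → F + n: LEFT RECURSIVE (starts with F)
F → n +: starts with n
F → + L: starts with '+'
L → ;: starts with ';'
Y → x: starts with x
Y → L n: starts with L

The grammar has direct left recursion on: F.

Answer: Yes, F is left-recursive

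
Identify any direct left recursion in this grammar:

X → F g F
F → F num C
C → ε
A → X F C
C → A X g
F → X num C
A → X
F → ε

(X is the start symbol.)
X → F g F: starts with F
F → F num C: LEFT RECURSIVE (starts with F)
C → ε: starts with ε
A → X F C: starts with X
C → A X g: starts with A
F → X num C: starts with X
A → X: starts with X
F → ε: starts with ε

The grammar has direct left recursion on: F.

Answer: Yes, F is left-recursive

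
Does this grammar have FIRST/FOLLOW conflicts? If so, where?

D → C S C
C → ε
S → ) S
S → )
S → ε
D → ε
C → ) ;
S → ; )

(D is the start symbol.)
A FIRST/FOLLOW conflict occurs when a non-terminal N has a nullable alternative N → β (β ⇒* ε) and another alternative N → α with FIRST(α) ∩ FOLLOW(N) ≠ ∅: on such a lookahead the parser cannot decide between expanding α and letting N vanish via β.

Nullable non-terminals: C, D, S.
FIRST sets used below: FIRST(C) = { ')', ε }, FIRST(S) = { ')', ';', ε }

C: nullable alternative(s) C → ε; FOLLOW(C) = { $, ')', ';' }
  C → ε: FIRST \ {ε} = { } — this is the only nullable alternative, skip
  C → ) ;: FIRST \ {ε} = { ')' } — overlaps FOLLOW(C) on { ')' }: CONFLICT

D: nullable alternative(s) D → C S C, D → ε; FOLLOW(D) = { $ }
  D → C S C: FIRST \ {ε} = { ')', ';' } — disjoint from FOLLOW(D)
  D → ε: FIRST \ {ε} = { } — disjoint from FOLLOW(D)

S: nullable alternative(s) S → ε; FOLLOW(S) = { $, ')' }
  S → ) S: FIRST \ {ε} = { ')' } — overlaps FOLLOW(S) on { ')' }: CONFLICT
  S → ): FIRST \ {ε} = { ')' } — overlaps FOLLOW(S) on { ')' }: CONFLICT
  S → ε: FIRST \ {ε} = { } — this is the only nullable alternative, skip
  S → ; ): FIRST \ {ε} = { ';' } — disjoint from FOLLOW(S)

So the grammar has 3 FIRST/FOLLOW conflicts (marked CONFLICT above).

Answer: Yes. C → ')' ';' with FOLLOW(C) on { ')' }; S → ')' S with FOLLOW(S) on { ')' }; S → ')' with FOLLOW(S) on { ')' }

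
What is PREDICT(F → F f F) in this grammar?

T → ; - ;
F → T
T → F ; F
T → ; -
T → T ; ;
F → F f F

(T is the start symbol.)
{ ';' }

PREDICT(F → F f F) = (FIRST(RHS) \ {ε}) ∪ (FOLLOW(F) if ε ∈ FIRST(RHS), i.e. RHS ⇒* ε)
FIRST(F) = { ';' }
FIRST(F f F) = { ';' }
ε ∉ FIRST(F f F), so FOLLOW(F) is not added.
PREDICT(F → F f F) = { ';' }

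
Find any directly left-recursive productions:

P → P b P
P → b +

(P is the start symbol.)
P → P b P: LEFT RECURSIVE (starts with P)
P → b +: starts with b

The grammar has direct left recursion on: P.

Answer: Yes, P is left-recursive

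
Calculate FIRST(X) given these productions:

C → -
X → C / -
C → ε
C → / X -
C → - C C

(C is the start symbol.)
To compute FIRST(X), examine every production with X on the left-hand side, reading each right-hand side left to right until a non-nullable symbol is reached.

FIRST sets of the other non-terminals involved (by the same procedure, iterated to a fixed point):
  FIRST(C) = { '-', '/', ε }

From X → C / -:
  - C is a non-terminal: add FIRST(C) \ {ε} = { '-', '/' }
    C is nullable, so continue to the next symbol
  - '/' is a terminal: add '/' and stop

Collecting: FIRST(X) = { '-', '/' }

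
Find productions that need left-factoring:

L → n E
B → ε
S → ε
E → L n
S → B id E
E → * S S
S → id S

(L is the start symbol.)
Left-factoring is needed when two productions for the same non-terminal
share a common prefix on the right-hand side.

Productions for S:
  S → ε
  S → B id E
  S → id S
Productions for E:
  E → L n
  E → * S S

No common prefixes found.

Answer: No, left-factoring is not needed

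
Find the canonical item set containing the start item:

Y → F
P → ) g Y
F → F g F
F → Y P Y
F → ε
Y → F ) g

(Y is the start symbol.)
{ [F → . F g F], [F → . Y P Y], [F → .], [Y → . F ) g], [Y → . F], [Y' → . Y] }

First, augment the grammar with Y' → Y
I₀ = CLOSURE({ [Y' → . Y] }):
  [Y' → . Y] has the dot before Y: add [Y → . F], [Y → . F ) g]
  [Y → . F] has the dot before F: add [F → . F g F], [F → . Y P Y], [F → .]
No further items can be added.

I₀ = { [F → . F g F], [F → . Y P Y], [F → .], [Y → . F ) g], [Y → . F], [Y' → . Y] }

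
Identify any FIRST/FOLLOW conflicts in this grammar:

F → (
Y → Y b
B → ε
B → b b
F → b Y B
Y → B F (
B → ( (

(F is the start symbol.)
A FIRST/FOLLOW conflict occurs when a non-terminal N has a nullable alternative N → β (β ⇒* ε) and another alternative N → α with FIRST(α) ∩ FOLLOW(N) ≠ ∅: on such a lookahead the parser cannot decide between expanding α and letting N vanish via β.

Nullable non-terminals: B.

B: nullable alternative(s) B → ε; FOLLOW(B) = { $, '(', 'b' }
  B → ε: FIRST \ {ε} = { } — this is the only nullable alternative, skip
  B → b b: FIRST \ {ε} = { 'b' } — overlaps FOLLOW(B) on { 'b' }: CONFLICT
  B → ( (: FIRST \ {ε} = { '(' } — overlaps FOLLOW(B) on { '(' }: CONFLICT

F, Y have no nullable alternative, so no FIRST/FOLLOW check is needed there.

So the grammar has 2 FIRST/FOLLOW conflicts (marked CONFLICT above).

Answer: Yes. B → b b with FOLLOW(B) on { 'b' }; B → '(' '(' with FOLLOW(B) on { '(' }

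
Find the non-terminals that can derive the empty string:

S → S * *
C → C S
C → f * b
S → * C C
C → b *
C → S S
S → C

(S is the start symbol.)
There are no ε-productions, so no non-terminal can derive ε.
No non-terminals are nullable.

Answer: None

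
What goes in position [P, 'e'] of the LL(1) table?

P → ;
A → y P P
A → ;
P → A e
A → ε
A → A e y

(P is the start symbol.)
P → A e

To find M[P, 'e'], we find productions for P where 'e' is in the predict set (PREDICT(N → α) = (FIRST(α) \ {ε}) ∪ (FOLLOW(N) if α ⇒* ε)).

Relevant sets:
  FIRST(A) = { ';', 'e', 'y', ε }

P → ;: PREDICT = { ';' }
P → A e: PREDICT = { ';', 'e', 'y' }
  'e' is in predict set, so this production goes in M[P, 'e']

M[P, 'e'] = P → A e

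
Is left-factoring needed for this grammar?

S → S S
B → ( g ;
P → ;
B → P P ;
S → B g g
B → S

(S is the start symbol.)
No, left-factoring is not needed

Left-factoring is needed when two productions for the same non-terminal
share a common prefix on the right-hand side.

Productions for S:
  S → S S
  S → B g g
Productions for B:
  B → ( g ;
  B → P P ;
  B → S

No common prefixes found.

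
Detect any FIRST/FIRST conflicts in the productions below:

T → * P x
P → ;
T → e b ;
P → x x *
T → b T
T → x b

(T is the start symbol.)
No FIRST/FIRST conflicts.

Productions for T:
  T → * P x: FIRST = { '*' }
  T → e b ;: FIRST = { 'e' }
  T → b T: FIRST = { 'b' }
  T → x b: FIRST = { 'x' }
Productions for P:
  P → ;: FIRST = { ';' }
  P → x x *: FIRST = { 'x' }

All alternatives of each non-terminal have pairwise disjoint FIRST sets.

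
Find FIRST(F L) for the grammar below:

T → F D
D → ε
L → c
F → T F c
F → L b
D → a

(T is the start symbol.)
FIRST sets of the non-terminals involved (from the grammar, by fixed-point iteration):
  FIRST(F) = { 'c' }

To compute FIRST(F L), process the symbols left to right:
Symbol F is a non-terminal. Add FIRST(F) \ {ε} = { 'c' }
F is not nullable (ε ∉ FIRST(F)), so stop here.
FIRST(F L) = { 'c' }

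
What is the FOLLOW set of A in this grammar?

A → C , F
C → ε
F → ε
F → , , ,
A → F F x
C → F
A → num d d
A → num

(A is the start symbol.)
{ $ }

To compute FOLLOW(A), find every occurrence of A on a right-hand side N → α A β: add FIRST(β) \ {ε}, and if β is empty or nullable also add FOLLOW(N). Iterate to a fixed point.

A is the start symbol, so $ ∈ FOLLOW(A).
A does not occur on any right-hand side.

Taking the union: FOLLOW(A) = { $ }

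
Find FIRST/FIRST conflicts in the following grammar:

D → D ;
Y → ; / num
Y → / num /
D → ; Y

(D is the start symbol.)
Yes. D → D ';' / D → ';' Y on { ';' }

A FIRST/FIRST conflict occurs when two productions N → α and N → β for the same non-terminal have FIRST(α) ∩ FIRST(β) ≠ ∅ (with ε ∈ FIRST of a nullable right-hand side, so two nullable alternatives also conflict).

FIRST sets of the non-terminals at (or reachable through a nullable prefix from) the front of some alternative:
  FIRST(D) = { ';' }

Productions for D:
  D → D ;: FIRST = { ';' }
  D → ; Y: FIRST = { ';' }
Productions for Y:
  Y → ; / num: FIRST = { ';' }
  Y → / num /: FIRST = { '/' }

Conflict for D: D → D ; and D → ; Y
  Overlap: { ';' }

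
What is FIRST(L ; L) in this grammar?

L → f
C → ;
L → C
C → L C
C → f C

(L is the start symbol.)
FIRST sets of the non-terminals involved (from the grammar, by fixed-point iteration):
  FIRST(L) = { ';', 'f' }

To compute FIRST(L ; L), process the symbols left to right:
Symbol L is a non-terminal. Add FIRST(L) \ {ε} = { ';', 'f' }
L is not nullable (ε ∉ FIRST(L)), so stop here.
FIRST(L ; L) = { ';', 'f' }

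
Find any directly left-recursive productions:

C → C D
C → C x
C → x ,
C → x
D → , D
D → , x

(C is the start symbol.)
C → C D: LEFT RECURSIVE (starts with C)
C → C x: LEFT RECURSIVE (starts with C)
C → x ,: starts with x
C → x: starts with x
D → , D: starts with ','
D → , x: starts with ','

The grammar has direct left recursion on: C.

Answer: Yes, C is left-recursive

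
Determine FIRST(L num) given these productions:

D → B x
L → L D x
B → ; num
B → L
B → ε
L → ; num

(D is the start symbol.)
FIRST sets of the non-terminals involved (from the grammar, by fixed-point iteration):
  FIRST(L) = { ';' }

To compute FIRST(L num), process the symbols left to right:
Symbol L is a non-terminal. Add FIRST(L) \ {ε} = { ';' }
L is not nullable (ε ∉ FIRST(L)), so stop here.
FIRST(L num) = { ';' }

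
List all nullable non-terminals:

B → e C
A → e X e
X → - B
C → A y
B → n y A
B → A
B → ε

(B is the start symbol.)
{ 'B' }

A non-terminal is nullable if it can derive ε (the empty string): either it has an ε-production, or it has a production whose right-hand side consists entirely of nullable non-terminals.

ε-productions: B → ε
So B is immediately nullable.
No further non-terminal can be added: every production for the remaining non-terminals contains a terminal or a non-nullable non-terminal.
Nullable = { 'B' }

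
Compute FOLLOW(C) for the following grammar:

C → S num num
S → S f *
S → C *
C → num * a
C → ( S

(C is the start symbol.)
{ $, '*' }

To compute FOLLOW(C), find every occurrence of C on a right-hand side N → α C β: add FIRST(β) \ {ε}, and if β is empty or nullable also add FOLLOW(N). Iterate to a fixed point.

C is the start symbol, so $ ∈ FOLLOW(C).
In S → C *: C is followed by '*', add FIRST('*') \ {ε} = { '*' }

Taking the union: FOLLOW(C) = { $, '*' }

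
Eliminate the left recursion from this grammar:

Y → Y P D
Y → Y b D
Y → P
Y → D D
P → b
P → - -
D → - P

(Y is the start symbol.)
Y is directly left-recursive. The standard transformation for
  A → A α₁ | ... | A α_m | β₁ | ... | β_n
is
  A  → β₁ A' | ... | β_n A'
  A' → α₁ A' | ... | α_m A' | ε

Y → P becomes Y → P Y'
Y → D D becomes Y → D D Y'
Y → Y P D becomes Y' → P D Y'
Y → Y b D becomes Y' → b D Y'
Add Y' → ε

Productions for other non-terminals are unchanged:
  P → b
  P → - -
  D → - P

Resulting grammar:
Y → P Y'
Y → D D Y'
Y' → P D Y'
Y' → b D Y'
Y' → ε
P → b
P → - -
D → - P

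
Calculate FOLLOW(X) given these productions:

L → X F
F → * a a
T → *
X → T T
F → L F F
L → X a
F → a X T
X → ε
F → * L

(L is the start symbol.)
To compute FOLLOW(X), find every occurrence of X on a right-hand side N → α X β: add FIRST(β) \ {ε}, and if β is empty or nullable also add FOLLOW(N). Iterate to a fixed point.

In L → X F: X is followed by F, add FIRST(F) \ {ε} = { '*', 'a' }
In L → X a: X is followed by a, add FIRST(a) \ {ε} = { 'a' }
In F → a X T: X is followed by T, add FIRST(T) \ {ε} = { '*' }

Taking the union: FOLLOW(X) = { '*', 'a' }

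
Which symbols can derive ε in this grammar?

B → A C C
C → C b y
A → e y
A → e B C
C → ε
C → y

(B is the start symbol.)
A non-terminal is nullable if it can derive ε (the empty string): either it has an ε-production, or it has a production whose right-hand side consists entirely of nullable non-terminals.

ε-productions: C → ε
So C is immediately nullable.
No further non-terminal can be added: every production for the remaining non-terminals contains a terminal or a non-nullable non-terminal.
Nullable = { 'C' }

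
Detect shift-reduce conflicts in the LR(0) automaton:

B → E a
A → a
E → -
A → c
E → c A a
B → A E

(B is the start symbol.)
Yes — I6: [A → c .] vs [A → . a]

Augment with B' → B and build the canonical LR(0) collection (I0 = CLOSURE({[B' → . B]}), then GOTO on every symbol after a dot until no new states appear). It has 13 states:
  I0: { [A → . a], [A → . c], [B → . A E], [B → . E a], [B' → . B], [E → . -], [E → . c A a] }  — shift
  I1: { [E → - .] }  — reduce
  I2: { [B → A . E], [E → . -], [E → . c A a] }  — shift
  I3: { [B' → B .] }  — accept
  I4: { [B → E . a] }  — shift
  I5: { [A → a .] }  — reduce
  I6: { [A → . a], [A → . c], [A → c .], [E → c . A a] }  — shift, reduce
  I7: { [E → c A . a] }  — shift
  I8: { [A → c .] }  — reduce
  I9: { [E → c A a .] }  — reduce
  I10: { [B → E a .] }  — reduce
  I11: { [B → A E .] }  — reduce
  I12: { [A → . a], [A → . c], [E → c . A a] }  — shift

I6 contains reduce item [A → c .] and shift items [A → . a], [A → . c] — shift-reduce conflict.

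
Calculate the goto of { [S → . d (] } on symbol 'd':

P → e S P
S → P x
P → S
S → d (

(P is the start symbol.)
{ [S → d . (] }

GOTO(I, 'd') = CLOSURE({ [A → αX.β] : [A → α.Xβ] ∈ I, X = 'd' })

Items with dot before 'd', with the dot advanced:
  [S → . d (] → [S → d . (]
Closure adds nothing (no advanced item has the dot before a non-terminal).

GOTO = { [S → d . (] }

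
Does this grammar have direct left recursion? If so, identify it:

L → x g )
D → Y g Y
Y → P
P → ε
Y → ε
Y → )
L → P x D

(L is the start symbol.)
L → x g ): starts with x
D → Y g Y: starts with Y
Y → P: starts with P
P → ε: starts with ε
Y → ε: starts with ε
Y → ): starts with ')'
L → P x D: starts with P

No direct left recursion found.

Answer: No direct left recursion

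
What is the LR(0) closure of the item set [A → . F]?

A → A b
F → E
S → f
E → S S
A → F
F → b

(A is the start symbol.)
{ [A → . F], [E → . S S], [F → . E], [F → . b], [S → . f] }

To compute CLOSURE, for each item [A → α.Bβ] where B is a non-terminal, add [B → .γ] for all productions B → γ; repeat for the newly added items until nothing changes.

Start with: [A → . F]
  [A → . F] has the dot before F: add [F → . E], [F → . b]
  [F → . E] has the dot before E: add [E → . S S]
  [E → . S S] has the dot before S: add [S → . f]
No further items can be added.

CLOSURE = { [A → . F], [E → . S S], [F → . E], [F → . b], [S → . f] }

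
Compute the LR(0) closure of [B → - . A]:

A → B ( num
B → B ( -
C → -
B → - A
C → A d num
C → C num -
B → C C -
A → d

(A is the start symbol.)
{ [A → . B ( num], [A → . d], [B → - . A], [B → . - A], [B → . B ( -], [B → . C C -], [C → . -], [C → . A d num], [C → . C num -] }

Start with: [B → - . A]
  [B → - . A] has the dot before A: add [A → . B ( num], [A → . d]
  [A → . B ( num] has the dot before B: add [B → . B ( -], [B → . - A], [B → . C C -]
  [B → . C C -] has the dot before C: add [C → . -], [C → . A d num], [C → . C num -]
No further items can be added.

CLOSURE = { [A → . B ( num], [A → . d], [B → - . A], [B → . - A], [B → . B ( -], [B → . C C -], [C → . -], [C → . A d num], [C → . C num -] }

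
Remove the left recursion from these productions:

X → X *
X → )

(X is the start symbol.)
X → ) X'
X' → * X'
X' → ε

X is directly left-recursive. The standard transformation for
  A → A α₁ | ... | A α_m | β₁ | ... | β_n
is
  A  → β₁ A' | ... | β_n A'
  A' → α₁ A' | ... | α_m A' | ε

X → ) becomes X → ) X'
X → X * becomes X' → * X'
Add X' → ε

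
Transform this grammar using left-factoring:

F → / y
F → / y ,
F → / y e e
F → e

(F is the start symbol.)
F → / y F'
F' → ε
F' → ,
F' → e e
F → e

Left-factoring transforms A → αβ₁ | αβ₂ into A → αA' and A' → β₁ | β₂
(α is the longest common prefix among the alternatives). Repeat until
no nonterminal has two alternatives with a common prefix.

Round 1: F has alternatives sharing prefix '/ y'. Introduce F': F → / y F'
  Add: F' → ε
  Add: F' → ,
  Add: F' → e e

No remaining common prefixes — done.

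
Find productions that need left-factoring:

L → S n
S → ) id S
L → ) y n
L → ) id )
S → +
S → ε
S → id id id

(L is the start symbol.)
Left-factoring is needed when two productions for the same non-terminal
share a common prefix on the right-hand side.

Productions for L:
  L → S n
  L → ) y n
  L → ) id )
Productions for S:
  S → ) id S
  S → +
  S → ε
  S → id id id

Found common prefix ')' in productions for L

Answer: Yes, L has productions with common prefix ')'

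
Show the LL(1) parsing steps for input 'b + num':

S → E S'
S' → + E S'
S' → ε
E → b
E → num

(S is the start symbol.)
LL(1) parsing maintains a stack (initially the start symbol over $) and the input. At each step: if the stack top is a terminal, match it against the current input token; if it is a non-terminal N, replace it with the RHS of M[N, lookahead] (the unique production whose predict set contains the lookahead).

Stack is shown with the top on the left.

Stack     Input      Action
---------------------------
S $       b + num $  output S → E S'
E S' $    b + num $  output E → b
b S' $    b + num $  match 'b'
S' $      + num $    output S' → + E S'
+ E S' $  + num $    match '+'
E S' $    num $      output E → num
num S' $  num $      match 'num'
S' $      $          output S' → ε
$         $          accept

The string is accepted.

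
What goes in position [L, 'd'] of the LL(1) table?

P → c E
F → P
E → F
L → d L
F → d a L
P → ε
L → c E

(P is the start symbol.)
L → d L

To find M[L, 'd'], we find productions for L where 'd' is in the predict set (PREDICT(N → α) = (FIRST(α) \ {ε}) ∪ (FOLLOW(N) if α ⇒* ε)).

L → d L: PREDICT = { 'd' }
  'd' is in predict set, so this production goes in M[L, 'd']
L → c E: PREDICT = { 'c' }

M[L, 'd'] = L → d L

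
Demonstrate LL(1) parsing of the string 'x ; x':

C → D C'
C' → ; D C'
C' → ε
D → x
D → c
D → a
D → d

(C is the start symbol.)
Stack is shown with the top on the left.

Stack     Input    Action
-------------------------
C $       x ; x $  output C → D C'
D C' $    x ; x $  output D → x
x C' $    x ; x $  match 'x'
C' $      ; x $    output C' → ; D C'
; D C' $  ; x $    match ';'
D C' $    x $      output D → x
x C' $    x $      match 'x'
C' $      $        output C' → ε
$         $        accept

The string is accepted.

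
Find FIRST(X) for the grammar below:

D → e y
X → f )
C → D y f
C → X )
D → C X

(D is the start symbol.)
From X → f ):
  - f is a terminal: add 'f' and stop

Collecting: FIRST(X) = { 'f' }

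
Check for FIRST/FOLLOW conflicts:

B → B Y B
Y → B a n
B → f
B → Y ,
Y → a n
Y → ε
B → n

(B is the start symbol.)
Yes. Y → B a n with FOLLOW(Y) on { ',', 'a', 'f', 'n' }; Y → a n with FOLLOW(Y) on { 'a' }

A FIRST/FOLLOW conflict occurs when a non-terminal N has a nullable alternative N → β (β ⇒* ε) and another alternative N → α with FIRST(α) ∩ FOLLOW(N) ≠ ∅: on such a lookahead the parser cannot decide between expanding α and letting N vanish via β.

Nullable non-terminals: Y.
FIRST sets used below: FIRST(B) = { ',', 'a', 'f', 'n' }

Y: nullable alternative(s) Y → ε; FOLLOW(Y) = { ',', 'a', 'f', 'n' }
  Y → B a n: FIRST \ {ε} = { ',', 'a', 'f', 'n' } — overlaps FOLLOW(Y) on { ',', 'a', 'f', 'n' }: CONFLICT
  Y → a n: FIRST \ {ε} = { 'a' } — overlaps FOLLOW(Y) on { 'a' }: CONFLICT
  Y → ε: FIRST \ {ε} = { } — this is the only nullable alternative, skip

B has no nullable alternative, so no FIRST/FOLLOW check is needed there.

So the grammar has 2 FIRST/FOLLOW conflicts (marked CONFLICT above).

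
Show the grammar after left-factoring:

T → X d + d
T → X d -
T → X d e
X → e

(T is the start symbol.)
Left-factoring transforms A → αβ₁ | αβ₂ into A → αA' and A' → β₁ | β₂
(α is the longest common prefix among the alternatives). Repeat until
no nonterminal has two alternatives with a common prefix.

Round 1: T has alternatives sharing prefix 'X d'. Introduce T': T → X d T'
  Add: T' → + d
  Add: T' → -
  Add: T' → e

No remaining common prefixes — done.

Resulting grammar:
T → X d T'
T' → + d
T' → -
T' → e
X → e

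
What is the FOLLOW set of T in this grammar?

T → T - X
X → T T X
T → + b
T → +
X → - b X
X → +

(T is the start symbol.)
T is the start symbol, so $ ∈ FOLLOW(T).
In T → T - X: T is followed by '-' X, add FIRST('-' X) \ {ε} = { '-' }
In X → T T X: T is followed by T X, add FIRST(T X) \ {ε} = { '+' }
In X → T T X: T is followed by X, add FIRST(X) \ {ε} = { '+', '-' }

Taking the union: FOLLOW(T) = { $, '+', '-' }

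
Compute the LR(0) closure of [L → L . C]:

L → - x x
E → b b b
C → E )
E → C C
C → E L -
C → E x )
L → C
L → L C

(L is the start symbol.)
{ [C → . E )], [C → . E L -], [C → . E x )], [E → . C C], [E → . b b b], [L → L . C] }

To compute CLOSURE, for each item [A → α.Bβ] where B is a non-terminal, add [B → .γ] for all productions B → γ; repeat for the newly added items until nothing changes.

Start with: [L → L . C]
  [L → L . C] has the dot before C: add [C → . E )], [C → . E L -], [C → . E x )]
  [C → . E )] has the dot before E: add [E → . b b b], [E → . C C]
No further items can be added.

CLOSURE = { [C → . E )], [C → . E L -], [C → . E x )], [E → . C C], [E → . b b b], [L → L . C] }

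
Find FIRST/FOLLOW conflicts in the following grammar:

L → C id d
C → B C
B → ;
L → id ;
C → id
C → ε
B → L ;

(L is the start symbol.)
A FIRST/FOLLOW conflict occurs when a non-terminal N has a nullable alternative N → β (β ⇒* ε) and another alternative N → α with FIRST(α) ∩ FOLLOW(N) ≠ ∅: on such a lookahead the parser cannot decide between expanding α and letting N vanish via β.

Nullable non-terminals: C.
FIRST sets used below: FIRST(B) = { ';', 'id' }

C: nullable alternative(s) C → ε; FOLLOW(C) = { 'id' }
  C → B C: FIRST \ {ε} = { ';', 'id' } — overlaps FOLLOW(C) on { 'id' }: CONFLICT
  C → id: FIRST \ {ε} = { 'id' } — overlaps FOLLOW(C) on { 'id' }: CONFLICT
  C → ε: FIRST \ {ε} = { } — this is the only nullable alternative, skip

B, L have no nullable alternative, so no FIRST/FOLLOW check is needed there.

So the grammar has 2 FIRST/FOLLOW conflicts (marked CONFLICT above).

Answer: Yes. C → B C with FOLLOW(C) on { 'id' }; C → id with FOLLOW(C) on { 'id' }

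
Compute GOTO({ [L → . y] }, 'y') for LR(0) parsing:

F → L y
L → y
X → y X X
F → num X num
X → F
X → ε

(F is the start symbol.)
GOTO(I, 'y') = CLOSURE({ [A → αX.β] : [A → α.Xβ] ∈ I, X = 'y' })

Items with dot before 'y', with the dot advanced:
  [L → . y] → [L → y .]
Closure adds nothing (no advanced item has the dot before a non-terminal).

GOTO = { [L → y .] }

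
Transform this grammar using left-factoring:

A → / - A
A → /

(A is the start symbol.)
Left-factoring transforms A → αβ₁ | αβ₂ into A → αA' and A' → β₁ | β₂
(α is the longest common prefix among the alternatives). Repeat until
no nonterminal has two alternatives with a common prefix.

Round 1: A has alternatives sharing prefix '/'. Introduce A': A → / A'
  Add: A' → - A
  Add: A' → ε

No remaining common prefixes — done.

Resulting grammar:
A → / A'
A' → - A
A' → ε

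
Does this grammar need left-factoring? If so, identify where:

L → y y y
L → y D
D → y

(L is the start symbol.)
Yes, L has productions with common prefix 'y'

Left-factoring is needed when two productions for the same non-terminal
share a common prefix on the right-hand side.

Productions for L:
  L → y y y
  L → y D

Found common prefix 'y' in productions for L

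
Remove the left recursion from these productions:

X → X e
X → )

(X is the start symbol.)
X → ) X'
X' → e X'
X' → ε

X is directly left-recursive. The standard transformation for
  A → A α₁ | ... | A α_m | β₁ | ... | β_n
is
  A  → β₁ A' | ... | β_n A'
  A' → α₁ A' | ... | α_m A' | ε

X → ) becomes X → ) X'
X → X e becomes X' → e X'
Add X' → ε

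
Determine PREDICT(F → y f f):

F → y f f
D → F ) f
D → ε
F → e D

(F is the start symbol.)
{ 'y' }

PREDICT(F → y f f) = (FIRST(RHS) \ {ε}) ∪ (FOLLOW(F) if ε ∈ FIRST(RHS), i.e. RHS ⇒* ε)
FIRST(y f f) = { 'y' }
ε ∉ FIRST(y f f), so FOLLOW(F) is not added.
PREDICT(F → y f f) = { 'y' }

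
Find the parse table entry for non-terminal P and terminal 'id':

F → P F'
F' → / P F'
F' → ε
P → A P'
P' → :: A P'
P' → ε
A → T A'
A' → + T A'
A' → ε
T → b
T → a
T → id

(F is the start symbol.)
P → A P'

To find M[P, 'id'], we find productions for P where 'id' is in the predict set (PREDICT(N → α) = (FIRST(α) \ {ε}) ∪ (FOLLOW(N) if α ⇒* ε)).

Relevant sets:
  FIRST(A) = { 'a', 'b', 'id' }

P → A P': PREDICT = { 'a', 'b', 'id' }
  'id' is in predict set, so this production goes in M[P, 'id']

M[P, 'id'] = P → A P'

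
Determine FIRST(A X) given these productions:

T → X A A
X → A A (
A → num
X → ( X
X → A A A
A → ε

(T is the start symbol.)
FIRST sets of the non-terminals involved (from the grammar, by fixed-point iteration):
  FIRST(A) = { 'num', ε }
  FIRST(X) = { '(', 'num', ε }

To compute FIRST(A X), process the symbols left to right:
Symbol A is a non-terminal. Add FIRST(A) \ {ε} = { 'num' }
A is nullable (ε ∈ FIRST(A)), continue to the next symbol.
Symbol X is a non-terminal. Add FIRST(X) \ {ε} = { '(', 'num' }
X is nullable (ε ∈ FIRST(X)), continue to the next symbol.
All symbols are nullable, so ε is in the result.
FIRST(A X) = { '(', 'num', ε }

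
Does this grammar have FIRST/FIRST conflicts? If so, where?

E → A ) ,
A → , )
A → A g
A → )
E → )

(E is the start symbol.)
FIRST sets of the non-terminals at (or reachable through a nullable prefix from) the front of some alternative:
  FIRST(A) = { ')', ',' }

Productions for E:
  E → A ) ,: FIRST = { ')', ',' }
  E → ): FIRST = { ')' }
Productions for A:
  A → , ): FIRST = { ',' }
  A → A g: FIRST = { ')', ',' }
  A → ): FIRST = { ')' }

Conflict for E: E → A ) , and E → )
  Overlap: { ')' }
Conflict for A: A → , ) and A → A g
  Overlap: { ',' }
Conflict for A: A → A g and A → )
  Overlap: { ')' }

Answer: Yes. E → A ')' ',' / E → ')' on { ')' }; A → ',' ')' / A → A g on { ',' }; A → A g / A → ')' on { ')' }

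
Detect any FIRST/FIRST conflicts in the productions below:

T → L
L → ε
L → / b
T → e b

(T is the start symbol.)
No FIRST/FIRST conflicts.

A FIRST/FIRST conflict occurs when two productions N → α and N → β for the same non-terminal have FIRST(α) ∩ FIRST(β) ≠ ∅ (with ε ∈ FIRST of a nullable right-hand side, so two nullable alternatives also conflict).

FIRST sets of the non-terminals at (or reachable through a nullable prefix from) the front of some alternative:
  FIRST(L) = { '/', ε }

Productions for T:
  T → L: FIRST = { '/', ε }
  T → e b: FIRST = { 'e' }
Productions for L:
  L → ε: FIRST = { ε }
  L → / b: FIRST = { '/' }

All alternatives of each non-terminal have pairwise disjoint FIRST sets.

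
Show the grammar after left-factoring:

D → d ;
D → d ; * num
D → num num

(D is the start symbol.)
Left-factoring transforms A → αβ₁ | αβ₂ into A → αA' and A' → β₁ | β₂
(α is the longest common prefix among the alternatives). Repeat until
no nonterminal has two alternatives with a common prefix.

Round 1: D has alternatives sharing prefix 'd ;'. Introduce D': D → d ; D'
  Add: D' → ε
  Add: D' → * num

No remaining common prefixes — done.

Resulting grammar:
D → d ; D'
D' → ε
D' → * num
D → num num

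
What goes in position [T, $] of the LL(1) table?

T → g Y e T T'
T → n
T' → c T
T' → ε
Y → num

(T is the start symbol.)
To find M[T, $], we find productions for T where $ is in the predict set (PREDICT(N → α) = (FIRST(α) \ {ε}) ∪ (FOLLOW(N) if α ⇒* ε)).

T → g Y e T T': PREDICT = { 'g' }
T → n: PREDICT = { 'n' }

M[T, $] is empty (no production applies)

Answer: Empty (error entry)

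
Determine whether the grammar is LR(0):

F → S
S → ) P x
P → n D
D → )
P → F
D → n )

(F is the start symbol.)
Yes, the grammar is LR(0)

Augment with F' → F and build the canonical LR(0) collection (I0 = CLOSURE({[F' → . F]}), then GOTO on every symbol after a dot until no new states appear). It has 12 states:
  I0: { [F → . S], [F' → . F], [S → . ) P x] }  — shift
  I1: { [F → . S], [P → . F], [P → . n D], [S → ) . P x], [S → . ) P x] }  — shift
  I2: { [F' → F .] }  — accept
  I3: { [F → S .] }  — reduce
  I4: { [P → F .] }  — reduce
  I5: { [S → ) P . x] }  — shift
  I6: { [D → . )], [D → . n )], [P → n . D] }  — shift
  I7: { [D → ) .] }  — reduce
  I8: { [P → n D .] }  — reduce
  I9: { [D → n . )] }  — shift
  I10: { [D → n ) .] }  — reduce
  I11: { [S → ) P x .] }  — reduce

Every state is either a pure shift/goto state or contains exactly one complete item and nothing to shift — no conflicts. The grammar is LR(0).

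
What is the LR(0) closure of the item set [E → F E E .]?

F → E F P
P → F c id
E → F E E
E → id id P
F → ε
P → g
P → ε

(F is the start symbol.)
To compute CLOSURE, for each item [A → α.Bβ] where B is a non-terminal, add [B → .γ] for all productions B → γ; repeat for the newly added items until nothing changes.

Start with: [E → F E E .]
The dot is at the end, so nothing is added.

CLOSURE = { [E → F E E .] }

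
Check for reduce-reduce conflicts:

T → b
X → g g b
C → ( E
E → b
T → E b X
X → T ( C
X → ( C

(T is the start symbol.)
Augment with T' → T and build the canonical LR(0) collection (I0 = CLOSURE({[T' → . T]}), then GOTO on every symbol after a dot until no new states appear). It has 17 states:
  I0: { [E → . b], [T → . E b X], [T → . b], [T' → . T] }  — shift
  I1: { [T → E . b X] }  — shift
  I2: { [T' → T .] }  — accept
  I3: { [E → b .], [T → b .] }  — 2 reduces
  I4: { [E → . b], [T → . E b X], [T → . b], [T → E b . X], [X → . ( C], [X → . T ( C], [X → . g g b] }  — shift
  I5: { [C → . ( E], [X → ( . C] }  — shift
  I6: { [X → T . ( C] }  — shift
  I7: { [T → E b X .] }  — reduce
  I8: { [X → g . g b] }  — shift
  I9: { [X → g g . b] }  — shift
  I10: { [X → g g b .] }  — reduce
  I11: { [C → . ( E], [X → T ( . C] }  — shift
  I12: { [C → ( . E], [E → . b] }  — shift
  I13: { [X → T ( C .] }  — reduce
  I14: { [C → ( E .] }  — reduce
  I15: { [E → b .] }  — reduce
  I16: { [X → ( C .] }  — reduce

I3 contains complete items [E → b .], [T → b .] — reduce-reduce conflict.

Answer: Yes — I3: [E → b .] vs [T → b .]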